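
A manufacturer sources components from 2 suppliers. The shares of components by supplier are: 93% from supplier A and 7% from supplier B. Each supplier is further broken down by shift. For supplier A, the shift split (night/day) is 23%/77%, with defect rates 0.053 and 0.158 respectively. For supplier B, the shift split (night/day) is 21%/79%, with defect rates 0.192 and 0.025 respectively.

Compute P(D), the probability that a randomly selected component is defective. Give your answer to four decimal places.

P(D|A) = 0.23·0.053 + 0.77·0.158 = 0.01219 + 0.12166 = 0.13385
P(D|B) = 0.21·0.192 + 0.79·0.025 = 0.04032 + 0.01975 = 0.06007
Then overall,
P(D) = 0.93·0.13385 + 0.07·0.06007
      = 0.1244805 + 0.0042049 = 0.1286854

P(D) ≈ 0.1287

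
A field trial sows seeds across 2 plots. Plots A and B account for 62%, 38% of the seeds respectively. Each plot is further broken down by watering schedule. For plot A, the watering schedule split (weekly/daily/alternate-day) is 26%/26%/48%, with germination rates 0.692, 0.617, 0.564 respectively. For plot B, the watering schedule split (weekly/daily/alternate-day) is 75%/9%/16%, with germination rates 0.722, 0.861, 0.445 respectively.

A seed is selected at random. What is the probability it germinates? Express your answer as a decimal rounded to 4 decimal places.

P(G|A) = 0.26·0.692 + 0.26·0.617 + 0.48·0.564 = 0.17992 + 0.16042 + 0.27072 = 0.61106
P(G|B) = 0.75·0.722 + 0.09·0.861 + 0.16·0.445 = 0.5415 + 0.07749 + 0.0712 = 0.69019
By total probability over the outer partition,
P(G) = 0.62·0.61106 + 0.38·0.69019
      = 0.3788572 + 0.2622722 = 0.6411294

P(G) ≈ 0.6411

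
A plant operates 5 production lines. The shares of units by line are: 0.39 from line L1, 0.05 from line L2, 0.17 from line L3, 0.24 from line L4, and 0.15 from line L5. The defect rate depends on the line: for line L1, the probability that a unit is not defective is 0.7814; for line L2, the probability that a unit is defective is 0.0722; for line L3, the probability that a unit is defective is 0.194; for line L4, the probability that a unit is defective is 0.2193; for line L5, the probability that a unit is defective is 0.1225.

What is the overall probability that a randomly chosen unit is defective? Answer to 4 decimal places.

P(D) ≈ 0.1929

P(D|L1) = 1 − 0.7814 = 0.2186.
P(D) = P(D|L1)·P(L1) + P(D|L2)·P(L2) + P(D|L3)·P(L3) + P(D|L4)·P(L4) + P(D|L5)·P(L5)
      = 0.2186·0.39 + 0.0722·0.05 + 0.194·0.17 + 0.2193·0.24 + 0.1225·0.15
      = 0.085254 + 0.00361 + 0.03298 + 0.052632 + 0.018375 = 0.192851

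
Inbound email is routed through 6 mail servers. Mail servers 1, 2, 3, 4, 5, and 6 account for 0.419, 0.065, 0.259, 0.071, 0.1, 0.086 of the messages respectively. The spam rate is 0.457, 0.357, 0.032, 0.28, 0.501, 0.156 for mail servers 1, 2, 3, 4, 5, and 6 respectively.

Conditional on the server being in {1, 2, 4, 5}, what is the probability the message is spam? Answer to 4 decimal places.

P(S|J) ≈ 0.4346

Let J = {1, 2, 4, 5}.
P(J) = 0.419 + 0.065 + 0.071 + 0.1 = 0.655.
P(S ∩ J) = 0.457·0.419 + 0.357·0.065 + 0.28·0.071 + 0.501·0.1 = 0.191483 + 0.023205 + 0.01988 + 0.0501 = 0.284668.
P(S | J) = 0.284668 / 0.655 = 0.434608…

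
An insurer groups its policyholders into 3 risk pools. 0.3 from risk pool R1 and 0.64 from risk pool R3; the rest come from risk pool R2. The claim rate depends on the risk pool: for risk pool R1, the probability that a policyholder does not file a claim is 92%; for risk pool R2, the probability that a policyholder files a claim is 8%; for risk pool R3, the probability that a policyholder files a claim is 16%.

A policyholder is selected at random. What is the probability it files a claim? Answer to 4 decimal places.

P(C) ≈ 0.1312

P(R2) = 1 − (0.3 + 0.64) = 0.06.
P(C|R1) = 1 − 0.92 = 0.08.
P(C) = P(C|R1)·P(R1) + P(C|R2)·P(R2) + P(C|R3)·P(R3)
      = 0.08·0.3 + 0.08·0.06 + 0.16·0.64
      = 0.024 + 0.0048 + 0.1024 = 0.1312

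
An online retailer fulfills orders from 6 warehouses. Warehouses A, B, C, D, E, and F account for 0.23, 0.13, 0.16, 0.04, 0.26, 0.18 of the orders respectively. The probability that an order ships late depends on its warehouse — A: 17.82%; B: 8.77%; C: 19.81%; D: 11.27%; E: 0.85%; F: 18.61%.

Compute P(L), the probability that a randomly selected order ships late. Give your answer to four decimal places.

P(L) ≈ 0.1243

P(L) = P(L|A)·P(A) + P(L|B)·P(B) + P(L|C)·P(C) + P(L|D)·P(D) + P(L|E)·P(E) + P(L|F)·P(F)
      = 0.1782·0.23 + 0.0877·0.13 + 0.1981·0.16 + 0.1127·0.04 + 0.0085·0.26 + 0.1861·0.18
      = 0.040986 + 0.011401 + 0.031696 + 0.004508 + 0.00221 + 0.033498 = 0.124299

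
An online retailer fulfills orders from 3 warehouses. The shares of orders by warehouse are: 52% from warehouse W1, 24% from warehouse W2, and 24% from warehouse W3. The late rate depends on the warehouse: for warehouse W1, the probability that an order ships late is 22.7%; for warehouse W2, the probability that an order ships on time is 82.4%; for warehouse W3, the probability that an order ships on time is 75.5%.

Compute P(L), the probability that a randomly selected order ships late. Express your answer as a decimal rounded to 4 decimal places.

0.2191

P(L|W2) = 1 − 0.824 = 0.176.
P(L|W3) = 1 − 0.755 = 0.245.
P(L) = P(L|W1)·P(W1) + P(L|W2)·P(W2) + P(L|W3)·P(W3)
      = 0.227·0.52 + 0.176·0.24 + 0.245·0.24
      = 0.11804 + 0.04224 + 0.0588 = 0.21908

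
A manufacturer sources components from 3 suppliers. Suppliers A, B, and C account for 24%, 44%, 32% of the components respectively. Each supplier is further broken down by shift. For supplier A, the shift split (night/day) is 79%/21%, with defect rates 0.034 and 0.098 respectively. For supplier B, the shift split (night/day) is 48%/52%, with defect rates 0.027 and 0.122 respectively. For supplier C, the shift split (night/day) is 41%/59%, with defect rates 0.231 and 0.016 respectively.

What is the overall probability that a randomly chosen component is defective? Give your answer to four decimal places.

0.0783

P(D|A) = 0.79·0.034 + 0.21·0.098 = 0.02686 + 0.02058 = 0.04744
P(D|B) = 0.48·0.027 + 0.52·0.122 = 0.01296 + 0.06344 = 0.0764
P(D|C) = 0.41·0.231 + 0.59·0.016 = 0.09471 + 0.00944 = 0.10415
By total probability over the outer partition,
P(D) = 0.24·0.04744 + 0.44·0.0764 + 0.32·0.10415
      = 0.0113856 + 0.033616 + 0.033328 = 0.0783296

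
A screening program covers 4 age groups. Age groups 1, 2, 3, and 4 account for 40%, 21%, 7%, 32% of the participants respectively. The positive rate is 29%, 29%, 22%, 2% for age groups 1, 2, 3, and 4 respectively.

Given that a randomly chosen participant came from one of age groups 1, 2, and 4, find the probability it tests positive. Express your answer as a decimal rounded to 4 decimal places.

0.1971

Let S = {1, 2, 4}.
P(S) = 0.4 + 0.21 + 0.32 = 0.93.
P(T ∩ S) = 0.29·0.4 + 0.29·0.21 + 0.02·0.32 = 0.116 + 0.0609 + 0.0064 = 0.1833.
P(T | S) = 0.1833 / 0.93 = 0.197097…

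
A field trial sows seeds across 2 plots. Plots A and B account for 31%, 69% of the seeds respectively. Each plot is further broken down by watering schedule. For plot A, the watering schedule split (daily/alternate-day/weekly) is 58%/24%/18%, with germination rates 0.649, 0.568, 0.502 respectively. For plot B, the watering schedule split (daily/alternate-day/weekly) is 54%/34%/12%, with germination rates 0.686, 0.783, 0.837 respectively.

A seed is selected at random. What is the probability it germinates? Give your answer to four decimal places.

P(G|A) = 0.58·0.649 + 0.24·0.568 + 0.18·0.502 = 0.37642 + 0.13632 + 0.09036 = 0.6031
P(G|B) = 0.54·0.686 + 0.34·0.783 + 0.12·0.837 = 0.37044 + 0.26622 + 0.10044 = 0.7371
By total probability over the outer partition,
P(G) = 0.31·0.6031 + 0.69·0.7371
      = 0.186961 + 0.508599 = 0.69556

P(G) ≈ 0.6956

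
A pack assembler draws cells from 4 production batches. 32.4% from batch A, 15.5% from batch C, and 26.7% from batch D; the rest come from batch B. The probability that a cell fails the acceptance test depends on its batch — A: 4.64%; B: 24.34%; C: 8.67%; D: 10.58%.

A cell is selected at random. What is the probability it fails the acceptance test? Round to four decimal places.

P(B) = 1 − (0.324 + 0.155 + 0.267) = 0.254.
Summing over the partition,
P(F) = P(F|A)·P(A) + P(F|B)·P(B) + P(F|C)·P(C) + P(F|D)·P(D)
      = 0.0464·0.324 + 0.2434·0.254 + 0.0867·0.155 + 0.1058·0.267
      = 0.0150336 + 0.0618236 + 0.0134385 + 0.0282486 = 0.1185443

0.1185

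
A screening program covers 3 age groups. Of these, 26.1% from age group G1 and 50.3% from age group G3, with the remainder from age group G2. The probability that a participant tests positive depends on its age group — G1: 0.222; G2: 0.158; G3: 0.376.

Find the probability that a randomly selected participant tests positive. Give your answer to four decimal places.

P(G2) = 1 − (0.261 + 0.503) = 0.236.
P(T) = P(T|G1)·P(G1) + P(T|G2)·P(G2) + P(T|G3)·P(G3)
      = 0.222·0.261 + 0.158·0.236 + 0.376·0.503
      = 0.057942 + 0.037288 + 0.189128 = 0.284358

0.2844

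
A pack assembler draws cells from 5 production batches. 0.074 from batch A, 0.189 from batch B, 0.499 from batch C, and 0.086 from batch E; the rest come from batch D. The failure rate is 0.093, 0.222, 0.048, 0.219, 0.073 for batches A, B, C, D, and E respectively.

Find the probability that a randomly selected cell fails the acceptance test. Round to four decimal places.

0.1124

P(D) = 1 − (0.074 + 0.189 + 0.499 + 0.086) = 0.152.
Summing over the partition,
P(F) = P(F|A)·P(A) + P(F|B)·P(B) + P(F|C)·P(C) + P(F|D)·P(D) + P(F|E)·P(E)
      = 0.093·0.074 + 0.222·0.189 + 0.048·0.499 + 0.219·0.152 + 0.073·0.086
      = 0.006882 + 0.041958 + 0.023952 + 0.033288 + 0.006278 = 0.112358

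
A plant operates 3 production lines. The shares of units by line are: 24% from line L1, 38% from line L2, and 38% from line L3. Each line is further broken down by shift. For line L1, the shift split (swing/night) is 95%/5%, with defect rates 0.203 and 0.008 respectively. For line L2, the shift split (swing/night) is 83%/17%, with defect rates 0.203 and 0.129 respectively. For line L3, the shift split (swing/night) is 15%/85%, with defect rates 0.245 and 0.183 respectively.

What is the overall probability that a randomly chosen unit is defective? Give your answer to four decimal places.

P(D|L1) = 0.95·0.203 + 0.05·0.008 = 0.19285 + 0.0004 = 0.19325
P(D|L2) = 0.83·0.203 + 0.17·0.129 = 0.16849 + 0.02193 = 0.19042
P(D|L3) = 0.15·0.245 + 0.85·0.183 = 0.03675 + 0.15555 = 0.1923
By total probability over the outer partition,
P(D) = 0.24·0.19325 + 0.38·0.19042 + 0.38·0.1923
      = 0.04638 + 0.0723596 + 0.073074 = 0.1918136

P(D) ≈ 0.1918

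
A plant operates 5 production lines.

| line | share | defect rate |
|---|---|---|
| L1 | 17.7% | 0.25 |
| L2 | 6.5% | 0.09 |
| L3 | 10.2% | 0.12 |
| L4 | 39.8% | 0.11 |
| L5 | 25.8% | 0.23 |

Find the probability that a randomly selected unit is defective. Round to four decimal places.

P(D) = P(D|L1)·P(L1) + P(D|L2)·P(L2) + P(D|L3)·P(L3) + P(D|L4)·P(L4) + P(D|L5)·P(L5)
      = 0.25·0.177 + 0.09·0.065 + 0.12·0.102 + 0.11·0.398 + 0.23·0.258
      = 0.04425 + 0.00585 + 0.01224 + 0.04378 + 0.05934 = 0.16546

P(D) ≈ 0.1655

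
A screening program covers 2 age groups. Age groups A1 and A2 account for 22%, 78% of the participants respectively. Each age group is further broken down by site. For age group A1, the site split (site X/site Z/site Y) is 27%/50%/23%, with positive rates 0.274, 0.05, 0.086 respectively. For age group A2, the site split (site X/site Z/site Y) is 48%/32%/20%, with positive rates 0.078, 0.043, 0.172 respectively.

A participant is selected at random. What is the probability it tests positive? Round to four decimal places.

P(T) ≈ 0.0929

P(T|A1) = 0.27·0.274 + 0.5·0.05 + 0.23·0.086 = 0.07398 + 0.025 + 0.01978 = 0.11876
P(T|A2) = 0.48·0.078 + 0.32·0.043 + 0.2·0.172 = 0.03744 + 0.01376 + 0.0344 = 0.0856
By total probability over the outer partition,
P(T) = 0.22·0.11876 + 0.78·0.0856
      = 0.0261272 + 0.066768 = 0.0928952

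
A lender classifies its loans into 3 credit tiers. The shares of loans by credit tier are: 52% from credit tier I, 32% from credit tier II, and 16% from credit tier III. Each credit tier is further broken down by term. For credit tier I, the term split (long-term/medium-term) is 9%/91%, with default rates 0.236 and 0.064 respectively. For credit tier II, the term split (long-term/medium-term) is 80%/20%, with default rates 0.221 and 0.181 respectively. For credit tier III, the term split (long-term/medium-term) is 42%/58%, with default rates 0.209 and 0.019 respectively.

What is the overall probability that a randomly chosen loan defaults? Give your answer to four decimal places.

P(D) ≈ 0.1253

P(D|I) = 0.09·0.236 + 0.91·0.064 = 0.02124 + 0.05824 = 0.07948
P(D|II) = 0.8·0.221 + 0.2·0.181 = 0.1768 + 0.0362 = 0.213
P(D|III) = 0.42·0.209 + 0.58·0.019 = 0.08778 + 0.01102 = 0.0988
By total probability over the outer partition,
P(D) = 0.52·0.07948 + 0.32·0.213 + 0.16·0.0988
      = 0.0413296 + 0.06816 + 0.015808 = 0.1252976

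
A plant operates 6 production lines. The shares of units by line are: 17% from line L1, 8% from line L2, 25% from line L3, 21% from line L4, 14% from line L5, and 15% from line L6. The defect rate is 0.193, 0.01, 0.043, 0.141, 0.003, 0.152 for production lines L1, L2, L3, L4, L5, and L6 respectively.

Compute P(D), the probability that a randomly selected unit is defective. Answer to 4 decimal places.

Summing over the partition,
P(D) = P(D|L1)·P(L1) + P(D|L2)·P(L2) + P(D|L3)·P(L3) + P(D|L4)·P(L4) + P(D|L5)·P(L5) + P(D|L6)·P(L6)
      = 0.193·0.17 + 0.01·0.08 + 0.043·0.25 + 0.141·0.21 + 0.003·0.14 + 0.152·0.15
      = 0.03281 + 0.0008 + 0.01075 + 0.02961 + 0.00042 + 0.0228 = 0.09719

P(D) ≈ 0.0972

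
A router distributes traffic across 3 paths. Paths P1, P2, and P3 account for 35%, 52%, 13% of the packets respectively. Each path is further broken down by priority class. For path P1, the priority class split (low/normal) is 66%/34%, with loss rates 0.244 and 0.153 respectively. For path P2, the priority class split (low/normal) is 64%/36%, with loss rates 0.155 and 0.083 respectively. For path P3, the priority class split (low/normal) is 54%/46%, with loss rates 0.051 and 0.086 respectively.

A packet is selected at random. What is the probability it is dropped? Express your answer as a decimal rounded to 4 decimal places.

P(L) ≈ 0.1504

P(L|P1) = 0.66·0.244 + 0.34·0.153 = 0.16104 + 0.05202 = 0.21306
P(L|P2) = 0.64·0.155 + 0.36·0.083 = 0.0992 + 0.02988 = 0.12908
P(L|P3) = 0.54·0.051 + 0.46·0.086 = 0.02754 + 0.03956 = 0.0671
Then overall,
P(L) = 0.35·0.21306 + 0.52·0.12908 + 0.13·0.0671
      = 0.074571 + 0.0671216 + 0.008723 = 0.1504156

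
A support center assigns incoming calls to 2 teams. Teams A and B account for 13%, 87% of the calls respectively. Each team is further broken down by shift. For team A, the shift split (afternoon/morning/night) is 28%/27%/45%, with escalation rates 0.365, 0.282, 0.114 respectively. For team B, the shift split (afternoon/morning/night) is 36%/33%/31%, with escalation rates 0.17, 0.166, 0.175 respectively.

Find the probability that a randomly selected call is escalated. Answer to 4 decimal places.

P(E|A) = 0.28·0.365 + 0.27·0.282 + 0.45·0.114 = 0.1022 + 0.07614 + 0.0513 = 0.22964
P(E|B) = 0.36·0.17 + 0.33·0.166 + 0.31·0.175 = 0.0612 + 0.05478 + 0.05425 = 0.17023
By total probability over the outer partition,
P(E) = 0.13·0.22964 + 0.87·0.17023
      = 0.0298532 + 0.1481001 = 0.1779533

P(E) ≈ 0.1780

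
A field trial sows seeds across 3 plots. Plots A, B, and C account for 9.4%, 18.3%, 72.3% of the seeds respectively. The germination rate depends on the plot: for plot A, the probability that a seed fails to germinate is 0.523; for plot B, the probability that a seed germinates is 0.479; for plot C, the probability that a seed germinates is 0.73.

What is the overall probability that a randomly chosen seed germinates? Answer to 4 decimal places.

P(G|A) = 1 − 0.523 = 0.477.
Summing over the partition,
P(G) = P(G|A)·P(A) + P(G|B)·P(B) + P(G|C)·P(C)
      = 0.477·0.094 + 0.479·0.183 + 0.73·0.723
      = 0.044838 + 0.087657 + 0.52779 = 0.660285

0.6603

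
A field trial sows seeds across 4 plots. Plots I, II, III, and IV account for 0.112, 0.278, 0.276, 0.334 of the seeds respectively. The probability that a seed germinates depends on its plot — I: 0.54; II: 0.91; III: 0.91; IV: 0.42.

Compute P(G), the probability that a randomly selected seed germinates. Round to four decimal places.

Using total probability over the partition,
P(G) = P(G|I)·P(I) + P(G|II)·P(II) + P(G|III)·P(III) + P(G|IV)·P(IV)
      = 0.54·0.112 + 0.91·0.278 + 0.91·0.276 + 0.42·0.334
      = 0.06048 + 0.25298 + 0.25116 + 0.14028 = 0.7049

0.7049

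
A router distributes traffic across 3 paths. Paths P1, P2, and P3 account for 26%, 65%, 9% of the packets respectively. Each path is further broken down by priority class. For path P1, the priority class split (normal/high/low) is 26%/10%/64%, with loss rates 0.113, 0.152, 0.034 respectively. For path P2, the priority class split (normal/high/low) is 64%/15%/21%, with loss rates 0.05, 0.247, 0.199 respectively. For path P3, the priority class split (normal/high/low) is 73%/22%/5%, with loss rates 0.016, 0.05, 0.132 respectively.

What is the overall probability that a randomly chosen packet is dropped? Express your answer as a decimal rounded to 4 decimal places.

P(L|P1) = 0.26·0.113 + 0.1·0.152 + 0.64·0.034 = 0.02938 + 0.0152 + 0.02176 = 0.06634
P(L|P2) = 0.64·0.05 + 0.15·0.247 + 0.21·0.199 = 0.032 + 0.03705 + 0.04179 = 0.11084
P(L|P3) = 0.73·0.016 + 0.22·0.05 + 0.05·0.132 = 0.01168 + 0.011 + 0.0066 = 0.02928
Then overall,
P(L) = 0.26·0.06634 + 0.65·0.11084 + 0.09·0.02928
      = 0.0172484 + 0.072046 + 0.0026352 = 0.0919296

P(L) ≈ 0.0919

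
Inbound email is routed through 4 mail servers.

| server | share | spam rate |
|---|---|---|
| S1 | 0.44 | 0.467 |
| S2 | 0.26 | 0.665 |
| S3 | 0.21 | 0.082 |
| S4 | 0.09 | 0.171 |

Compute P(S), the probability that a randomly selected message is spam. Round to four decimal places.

P(S) ≈ 0.4110

P(S) = P(S|S1)·P(S1) + P(S|S2)·P(S2) + P(S|S3)·P(S3) + P(S|S4)·P(S4)
      = 0.467·0.44 + 0.665·0.26 + 0.082·0.21 + 0.171·0.09
      = 0.20548 + 0.1729 + 0.01722 + 0.01539 = 0.41099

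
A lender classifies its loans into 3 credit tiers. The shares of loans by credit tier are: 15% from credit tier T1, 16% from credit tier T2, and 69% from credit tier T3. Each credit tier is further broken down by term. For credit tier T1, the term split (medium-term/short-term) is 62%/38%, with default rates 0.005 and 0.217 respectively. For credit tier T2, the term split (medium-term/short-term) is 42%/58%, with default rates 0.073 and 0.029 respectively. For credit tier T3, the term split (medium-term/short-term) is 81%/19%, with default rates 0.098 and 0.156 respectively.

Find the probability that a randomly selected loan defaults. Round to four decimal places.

0.0957

P(D|T1) = 0.62·0.005 + 0.38·0.217 = 0.0031 + 0.08246 = 0.08556
P(D|T2) = 0.42·0.073 + 0.58·0.029 = 0.03066 + 0.01682 = 0.04748
P(D|T3) = 0.81·0.098 + 0.19·0.156 = 0.07938 + 0.02964 = 0.10902
By total probability over the outer partition,
P(D) = 0.15·0.08556 + 0.16·0.04748 + 0.69·0.10902
      = 0.012834 + 0.0075968 + 0.0752238 = 0.0956546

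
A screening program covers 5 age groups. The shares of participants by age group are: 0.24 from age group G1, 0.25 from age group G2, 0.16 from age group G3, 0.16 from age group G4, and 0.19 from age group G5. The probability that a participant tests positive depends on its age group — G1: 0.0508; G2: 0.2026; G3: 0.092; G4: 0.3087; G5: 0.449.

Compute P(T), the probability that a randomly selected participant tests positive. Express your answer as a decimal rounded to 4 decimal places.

By the law of total probability,
P(T) = P(T|G1)·P(G1) + P(T|G2)·P(G2) + P(T|G3)·P(G3) + P(T|G4)·P(G4) + P(T|G5)·P(G5)
      = 0.0508·0.24 + 0.2026·0.25 + 0.092·0.16 + 0.3087·0.16 + 0.449·0.19
      = 0.012192 + 0.05065 + 0.01472 + 0.049392 + 0.08531 = 0.212264

0.2123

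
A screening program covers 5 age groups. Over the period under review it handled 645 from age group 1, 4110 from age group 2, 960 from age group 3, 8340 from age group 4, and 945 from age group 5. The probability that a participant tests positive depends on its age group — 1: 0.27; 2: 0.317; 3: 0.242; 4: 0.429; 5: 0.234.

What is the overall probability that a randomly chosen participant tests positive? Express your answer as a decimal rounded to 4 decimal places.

P(T) ≈ 0.3672

Total: 645 + 4110 + 960 + 8340 + 945 = 15000.
P(1) = 645/15000 = 0.043. P(2) = 4110/15000 = 0.274. P(3) = 960/15000 = 0.064. P(4) = 8340/15000 = 0.556. P(5) = 945/15000 = 0.063.
P(T) = P(T|1)·P(1) + P(T|2)·P(2) + P(T|3)·P(3) + P(T|4)·P(4) + P(T|5)·P(5)
      = 0.27·0.043 + 0.317·0.274 + 0.242·0.064 + 0.429·0.556 + 0.234·0.063
      = 0.01161 + 0.086858 + 0.015488 + 0.238524 + 0.014742 = 0.367222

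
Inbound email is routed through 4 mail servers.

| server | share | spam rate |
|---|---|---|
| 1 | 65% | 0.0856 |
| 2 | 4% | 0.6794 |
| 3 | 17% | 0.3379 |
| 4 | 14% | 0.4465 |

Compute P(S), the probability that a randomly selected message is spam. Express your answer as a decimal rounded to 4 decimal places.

P(S) ≈ 0.2028

P(S) = P(S|1)·P(1) + P(S|2)·P(2) + P(S|3)·P(3) + P(S|4)·P(4)
      = 0.0856·0.65 + 0.6794·0.04 + 0.3379·0.17 + 0.4465·0.14
      = 0.05564 + 0.027176 + 0.057443 + 0.06251 = 0.202769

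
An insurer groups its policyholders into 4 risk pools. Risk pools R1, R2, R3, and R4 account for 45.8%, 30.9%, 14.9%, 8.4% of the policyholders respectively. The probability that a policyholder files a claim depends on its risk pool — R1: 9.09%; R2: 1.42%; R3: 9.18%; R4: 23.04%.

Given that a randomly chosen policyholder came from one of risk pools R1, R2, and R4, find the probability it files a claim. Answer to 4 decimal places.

P(C|S) ≈ 0.0768

Let S = {R1, R2, R4}.
P(S) = 0.458 + 0.309 + 0.084 = 0.851.
P(C ∩ S) = 0.0909·0.458 + 0.0142·0.309 + 0.2304·0.084 = 0.0416322 + 0.0043878 + 0.0193536 = 0.0653736.
P(C | S) = 0.0653736 / 0.851 = 0.076820…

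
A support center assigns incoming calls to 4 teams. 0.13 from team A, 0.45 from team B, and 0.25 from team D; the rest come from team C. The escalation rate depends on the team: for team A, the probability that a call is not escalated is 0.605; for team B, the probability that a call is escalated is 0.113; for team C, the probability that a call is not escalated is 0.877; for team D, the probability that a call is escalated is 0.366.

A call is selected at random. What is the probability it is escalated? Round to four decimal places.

0.2146

P(C) = 1 − (0.13 + 0.45 + 0.25) = 0.17.
P(E|A) = 1 − 0.605 = 0.395.
P(E|C) = 1 − 0.877 = 0.123.
By the law of total probability,
P(E) = P(E|A)·P(A) + P(E|B)·P(B) + P(E|C)·P(C) + P(E|D)·P(D)
      = 0.395·0.13 + 0.113·0.45 + 0.123·0.17 + 0.366·0.25
      = 0.05135 + 0.05085 + 0.02091 + 0.0915 = 0.21461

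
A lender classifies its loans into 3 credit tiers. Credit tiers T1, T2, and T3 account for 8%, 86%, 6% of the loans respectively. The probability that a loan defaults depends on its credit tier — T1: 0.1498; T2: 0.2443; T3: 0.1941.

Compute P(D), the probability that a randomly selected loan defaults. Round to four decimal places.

P(D) = P(D|T1)·P(T1) + P(D|T2)·P(T2) + P(D|T3)·P(T3)
      = 0.1498·0.08 + 0.2443·0.86 + 0.1941·0.06
      = 0.011984 + 0.210098 + 0.011646 = 0.233728

P(D) ≈ 0.2337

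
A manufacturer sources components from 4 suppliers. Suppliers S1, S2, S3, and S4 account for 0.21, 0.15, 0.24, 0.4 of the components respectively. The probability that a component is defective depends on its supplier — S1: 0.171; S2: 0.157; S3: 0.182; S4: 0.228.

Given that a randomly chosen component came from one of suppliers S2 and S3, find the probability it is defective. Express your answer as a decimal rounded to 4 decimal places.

P(D|S) ≈ 0.1724

Let S = {S2, S3}.
P(S) = 0.15 + 0.24 = 0.39.
P(D ∩ S) = 0.157·0.15 + 0.182·0.24 = 0.02355 + 0.04368 = 0.06723.
P(D | S) = 0.06723 / 0.39 = 0.172385…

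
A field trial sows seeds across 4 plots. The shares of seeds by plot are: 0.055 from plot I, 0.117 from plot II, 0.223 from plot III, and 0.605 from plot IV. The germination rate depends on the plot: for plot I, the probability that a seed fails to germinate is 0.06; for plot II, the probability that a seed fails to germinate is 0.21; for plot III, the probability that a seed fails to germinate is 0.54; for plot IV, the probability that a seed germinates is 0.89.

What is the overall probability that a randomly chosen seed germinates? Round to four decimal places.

P(G|I) = 1 − 0.06 = 0.94.
P(G|II) = 1 − 0.21 = 0.79.
P(G|III) = 1 − 0.54 = 0.46.
Summing over the partition,
P(G) = P(G|I)·P(I) + P(G|II)·P(II) + P(G|III)·P(III) + P(G|IV)·P(IV)
      = 0.94·0.055 + 0.79·0.117 + 0.46·0.223 + 0.89·0.605
      = 0.0517 + 0.09243 + 0.10258 + 0.53845 = 0.78516

P(G) ≈ 0.7852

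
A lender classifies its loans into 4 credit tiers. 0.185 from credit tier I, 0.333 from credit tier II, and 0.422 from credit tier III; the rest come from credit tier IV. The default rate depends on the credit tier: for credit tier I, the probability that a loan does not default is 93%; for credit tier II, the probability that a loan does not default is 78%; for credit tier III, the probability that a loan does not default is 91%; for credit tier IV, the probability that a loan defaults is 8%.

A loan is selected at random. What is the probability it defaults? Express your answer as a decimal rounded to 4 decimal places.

P(D) ≈ 0.1290

P(IV) = 1 − (0.185 + 0.333 + 0.422) = 0.06.
P(D|I) = 1 − 0.93 = 0.07.
P(D|II) = 1 − 0.78 = 0.22.
P(D|III) = 1 − 0.91 = 0.09.
By the law of total probability,
P(D) = P(D|I)·P(I) + P(D|II)·P(II) + P(D|III)·P(III) + P(D|IV)·P(IV)
      = 0.07·0.185 + 0.22·0.333 + 0.09·0.422 + 0.08·0.06
      = 0.01295 + 0.07326 + 0.03798 + 0.0048 = 0.12899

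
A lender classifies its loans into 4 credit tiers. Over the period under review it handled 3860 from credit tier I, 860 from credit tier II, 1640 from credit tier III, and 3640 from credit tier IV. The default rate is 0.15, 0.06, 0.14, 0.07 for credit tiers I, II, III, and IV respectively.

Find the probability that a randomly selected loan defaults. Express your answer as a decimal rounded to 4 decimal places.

Total: 3860 + 860 + 1640 + 3640 = 10000.
P(I) = 3860/10000 = 0.386. P(II) = 860/10000 = 0.086. P(III) = 1640/10000 = 0.164. P(IV) = 3640/10000 = 0.364.
By the law of total probability,
P(D) = P(D|I)·P(I) + P(D|II)·P(II) + P(D|III)·P(III) + P(D|IV)·P(IV)
      = 0.15·0.386 + 0.06·0.086 + 0.14·0.164 + 0.07·0.364
      = 0.0579 + 0.00516 + 0.02296 + 0.02548 = 0.1115

0.1115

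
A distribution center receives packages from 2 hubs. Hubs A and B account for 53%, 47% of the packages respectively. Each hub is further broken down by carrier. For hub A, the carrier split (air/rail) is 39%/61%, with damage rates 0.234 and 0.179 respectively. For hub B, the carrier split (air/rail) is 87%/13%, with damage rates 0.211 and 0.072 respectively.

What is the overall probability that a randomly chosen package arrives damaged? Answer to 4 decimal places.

P(D|A) = 0.39·0.234 + 0.61·0.179 = 0.09126 + 0.10919 = 0.20045
P(D|B) = 0.87·0.211 + 0.13·0.072 = 0.18357 + 0.00936 = 0.19293
By total probability over the outer partition,
P(D) = 0.53·0.20045 + 0.47·0.19293
      = 0.1062385 + 0.0906771 = 0.1969156

0.1969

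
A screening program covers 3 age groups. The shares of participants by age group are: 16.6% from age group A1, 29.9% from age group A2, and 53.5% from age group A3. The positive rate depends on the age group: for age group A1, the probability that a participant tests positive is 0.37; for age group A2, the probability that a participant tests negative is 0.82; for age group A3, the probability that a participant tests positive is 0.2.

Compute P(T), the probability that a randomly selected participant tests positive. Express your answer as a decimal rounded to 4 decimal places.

P(T) ≈ 0.2222

P(T|A2) = 1 − 0.82 = 0.18.
Using total probability over the partition,
P(T) = P(T|A1)·P(A1) + P(T|A2)·P(A2) + P(T|A3)·P(A3)
      = 0.37·0.166 + 0.18·0.299 + 0.2·0.535
      = 0.06142 + 0.05382 + 0.107 = 0.22224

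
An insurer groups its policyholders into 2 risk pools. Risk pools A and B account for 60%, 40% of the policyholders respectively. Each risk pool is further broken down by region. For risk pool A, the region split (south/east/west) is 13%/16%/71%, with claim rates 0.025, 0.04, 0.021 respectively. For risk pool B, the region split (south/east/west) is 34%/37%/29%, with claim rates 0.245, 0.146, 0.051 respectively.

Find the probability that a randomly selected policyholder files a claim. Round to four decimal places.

P(C|A) = 0.13·0.025 + 0.16·0.04 + 0.71·0.021 = 0.00325 + 0.0064 + 0.01491 = 0.02456
P(C|B) = 0.34·0.245 + 0.37·0.146 + 0.29·0.051 = 0.0833 + 0.05402 + 0.01479 = 0.15211
Then overall,
P(C) = 0.6·0.02456 + 0.4·0.15211
      = 0.014736 + 0.060844 = 0.07558

0.0756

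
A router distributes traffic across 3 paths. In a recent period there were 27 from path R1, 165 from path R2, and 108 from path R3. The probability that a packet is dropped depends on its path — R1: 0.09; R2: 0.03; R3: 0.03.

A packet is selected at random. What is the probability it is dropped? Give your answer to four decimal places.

Total: 27 + 165 + 108 = 300.
P(R1) = 27/300 = 0.09. P(R2) = 165/300 = 0.55. P(R3) = 108/300 = 0.36.
By the law of total probability,
P(L) = P(L|R1)·P(R1) + P(L|R2)·P(R2) + P(L|R3)·P(R3)
      = 0.09·0.09 + 0.03·0.55 + 0.03·0.36
      = 0.0081 + 0.0165 + 0.0108 = 0.0354

0.0354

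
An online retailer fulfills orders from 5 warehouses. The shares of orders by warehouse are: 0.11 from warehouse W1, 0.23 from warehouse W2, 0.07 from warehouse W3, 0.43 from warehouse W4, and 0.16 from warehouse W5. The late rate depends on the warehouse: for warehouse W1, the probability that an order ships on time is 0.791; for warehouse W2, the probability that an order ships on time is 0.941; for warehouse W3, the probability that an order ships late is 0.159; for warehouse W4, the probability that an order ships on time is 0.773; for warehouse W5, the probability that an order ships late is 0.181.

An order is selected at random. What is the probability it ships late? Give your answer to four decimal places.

P(L|W1) = 1 − 0.791 = 0.209.
P(L|W2) = 1 − 0.941 = 0.059.
P(L|W4) = 1 − 0.773 = 0.227.
P(L) = P(L|W1)·P(W1) + P(L|W2)·P(W2) + P(L|W3)·P(W3) + P(L|W4)·P(W4) + P(L|W5)·P(W5)
      = 0.209·0.11 + 0.059·0.23 + 0.159·0.07 + 0.227·0.43 + 0.181·0.16
      = 0.02299 + 0.01357 + 0.01113 + 0.09761 + 0.02896 = 0.17426

0.1743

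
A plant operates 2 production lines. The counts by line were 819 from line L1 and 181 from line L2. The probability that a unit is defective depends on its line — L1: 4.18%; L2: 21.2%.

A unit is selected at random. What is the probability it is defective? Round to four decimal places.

P(D) ≈ 0.0726

Total: 819 + 181 = 1000.
P(L1) = 819/1000 = 0.819. P(L2) = 181/1000 = 0.181.
P(D) = P(D|L1)·P(L1) + P(D|L2)·P(L2)
      = 0.0418·0.819 + 0.212·0.181
      = 0.0342342 + 0.038372 = 0.0726062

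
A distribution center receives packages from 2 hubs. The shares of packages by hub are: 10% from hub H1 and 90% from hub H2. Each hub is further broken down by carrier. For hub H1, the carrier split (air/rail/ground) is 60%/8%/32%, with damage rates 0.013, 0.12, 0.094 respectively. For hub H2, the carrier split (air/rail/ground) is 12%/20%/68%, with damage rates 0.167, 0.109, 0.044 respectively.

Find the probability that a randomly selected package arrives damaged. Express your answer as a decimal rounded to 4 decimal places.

0.0693

P(D|H1) = 0.6·0.013 + 0.08·0.12 + 0.32·0.094 = 0.0078 + 0.0096 + 0.03008 = 0.04748
P(D|H2) = 0.12·0.167 + 0.2·0.109 + 0.68·0.044 = 0.02004 + 0.0218 + 0.02992 = 0.07176
Then overall,
P(D) = 0.1·0.04748 + 0.9·0.07176
      = 0.004748 + 0.064584 = 0.069332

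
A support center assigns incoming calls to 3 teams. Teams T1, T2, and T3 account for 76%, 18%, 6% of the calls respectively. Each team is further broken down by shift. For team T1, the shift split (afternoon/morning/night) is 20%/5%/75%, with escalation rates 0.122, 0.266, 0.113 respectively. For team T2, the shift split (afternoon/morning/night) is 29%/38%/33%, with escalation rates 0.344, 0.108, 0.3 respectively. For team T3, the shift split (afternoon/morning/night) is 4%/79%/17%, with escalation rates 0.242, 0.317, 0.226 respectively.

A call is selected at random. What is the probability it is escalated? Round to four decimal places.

P(E|T1) = 0.2·0.122 + 0.05·0.266 + 0.75·0.113 = 0.0244 + 0.0133 + 0.08475 = 0.12245
P(E|T2) = 0.29·0.344 + 0.38·0.108 + 0.33·0.3 = 0.09976 + 0.04104 + 0.099 = 0.2398
P(E|T3) = 0.04·0.242 + 0.79·0.317 + 0.17·0.226 = 0.00968 + 0.25043 + 0.03842 = 0.29853
Then overall,
P(E) = 0.76·0.12245 + 0.18·0.2398 + 0.06·0.29853
      = 0.093062 + 0.043164 + 0.0179118 = 0.1541378

0.1541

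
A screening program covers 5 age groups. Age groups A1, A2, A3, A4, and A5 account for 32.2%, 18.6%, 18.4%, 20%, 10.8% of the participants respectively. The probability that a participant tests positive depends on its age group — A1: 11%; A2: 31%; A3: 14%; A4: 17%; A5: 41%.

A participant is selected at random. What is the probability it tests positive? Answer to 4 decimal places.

P(T) ≈ 0.1971

P(T) = P(T|A1)·P(A1) + P(T|A2)·P(A2) + P(T|A3)·P(A3) + P(T|A4)·P(A4) + P(T|A5)·P(A5)
      = 0.11·0.322 + 0.31·0.186 + 0.14·0.184 + 0.17·0.2 + 0.41·0.108
      = 0.03542 + 0.05766 + 0.02576 + 0.034 + 0.04428 = 0.19712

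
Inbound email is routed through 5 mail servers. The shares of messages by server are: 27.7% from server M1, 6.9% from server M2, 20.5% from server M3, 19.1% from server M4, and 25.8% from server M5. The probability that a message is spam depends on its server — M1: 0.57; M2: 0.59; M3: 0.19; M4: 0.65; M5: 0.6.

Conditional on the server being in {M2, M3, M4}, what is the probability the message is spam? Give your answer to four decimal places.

Let J = {M2, M3, M4}.
P(J) = 0.069 + 0.205 + 0.191 = 0.465.
P(S ∩ J) = 0.59·0.069 + 0.19·0.205 + 0.65·0.191 = 0.04071 + 0.03895 + 0.12415 = 0.20381.
P(S | J) = 0.20381 / 0.465 = 0.438301…

0.4383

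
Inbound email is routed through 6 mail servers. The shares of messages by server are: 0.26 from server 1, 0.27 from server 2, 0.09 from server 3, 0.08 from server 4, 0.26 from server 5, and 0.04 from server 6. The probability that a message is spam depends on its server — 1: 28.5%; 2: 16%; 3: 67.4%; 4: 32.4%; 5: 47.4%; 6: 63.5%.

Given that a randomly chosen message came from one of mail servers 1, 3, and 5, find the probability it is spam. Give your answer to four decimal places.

P(S|J) ≈ 0.4230

Let J = {1, 3, 5}.
P(J) = 0.26 + 0.09 + 0.26 = 0.61.
P(S ∩ J) = 0.285·0.26 + 0.674·0.09 + 0.474·0.26 = 0.0741 + 0.06066 + 0.12324 = 0.258.
P(S | J) = 0.258 / 0.61 = 0.422951…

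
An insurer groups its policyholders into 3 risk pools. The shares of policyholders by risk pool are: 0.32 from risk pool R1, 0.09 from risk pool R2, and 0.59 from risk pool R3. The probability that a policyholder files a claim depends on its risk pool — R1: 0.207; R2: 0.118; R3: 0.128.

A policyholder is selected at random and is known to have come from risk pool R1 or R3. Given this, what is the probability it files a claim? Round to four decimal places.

Let S = {R1, R3}.
P(S) = 0.32 + 0.59 = 0.91.
P(C ∩ S) = 0.207·0.32 + 0.128·0.59 = 0.06624 + 0.07552 = 0.14176.
P(C | S) = 0.14176 / 0.91 = 0.155780…

0.1558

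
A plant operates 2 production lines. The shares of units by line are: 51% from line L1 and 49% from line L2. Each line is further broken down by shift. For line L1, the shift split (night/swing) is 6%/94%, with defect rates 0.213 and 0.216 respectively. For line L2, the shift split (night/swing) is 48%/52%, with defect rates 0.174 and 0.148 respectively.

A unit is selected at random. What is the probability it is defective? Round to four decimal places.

P(D) ≈ 0.1887

P(D|L1) = 0.06·0.213 + 0.94·0.216 = 0.01278 + 0.20304 = 0.21582
P(D|L2) = 0.48·0.174 + 0.52·0.148 = 0.08352 + 0.07696 = 0.16048
By total probability over the outer partition,
P(D) = 0.51·0.21582 + 0.49·0.16048
      = 0.1100682 + 0.0786352 = 0.1887034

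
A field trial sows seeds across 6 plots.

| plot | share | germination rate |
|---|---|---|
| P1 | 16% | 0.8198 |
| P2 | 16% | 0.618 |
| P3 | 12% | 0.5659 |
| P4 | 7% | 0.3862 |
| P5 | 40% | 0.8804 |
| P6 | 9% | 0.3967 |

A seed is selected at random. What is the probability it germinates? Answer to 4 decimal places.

P(G) ≈ 0.7129

P(G) = P(G|P1)·P(P1) + P(G|P2)·P(P2) + P(G|P3)·P(P3) + P(G|P4)·P(P4) + P(G|P5)·P(P5) + P(G|P6)·P(P6)
      = 0.8198·0.16 + 0.618·0.16 + 0.5659·0.12 + 0.3862·0.07 + 0.8804·0.4 + 0.3967·0.09
      = 0.131168 + 0.09888 + 0.067908 + 0.027034 + 0.35216 + 0.035703 = 0.712853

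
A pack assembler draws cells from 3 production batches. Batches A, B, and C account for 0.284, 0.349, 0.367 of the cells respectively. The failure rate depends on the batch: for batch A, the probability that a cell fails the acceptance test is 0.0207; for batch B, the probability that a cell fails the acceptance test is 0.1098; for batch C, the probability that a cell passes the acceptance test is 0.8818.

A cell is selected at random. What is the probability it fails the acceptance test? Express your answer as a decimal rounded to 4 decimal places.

P(F|C) = 1 − 0.8818 = 0.1182.
P(F) = P(F|A)·P(A) + P(F|B)·P(B) + P(F|C)·P(C)
      = 0.0207·0.284 + 0.1098·0.349 + 0.1182·0.367
      = 0.0058788 + 0.0383202 + 0.0433794 = 0.0875784

0.0876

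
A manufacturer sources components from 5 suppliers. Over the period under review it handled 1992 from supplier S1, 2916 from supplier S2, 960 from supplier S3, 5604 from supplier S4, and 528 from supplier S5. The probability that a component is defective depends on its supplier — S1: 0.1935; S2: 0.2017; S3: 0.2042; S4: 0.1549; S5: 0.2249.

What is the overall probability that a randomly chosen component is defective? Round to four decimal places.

0.1797

Total: 1992 + 2916 + 960 + 5604 + 528 = 12000.
P(S1) = 1992/12000 = 0.166. P(S2) = 2916/12000 = 0.243. P(S3) = 960/12000 = 0.08. P(S4) = 5604/12000 = 0.467. P(S5) = 528/12000 = 0.044.
Using total probability over the partition,
P(D) = P(D|S1)·P(S1) + P(D|S2)·P(S2) + P(D|S3)·P(S3) + P(D|S4)·P(S4) + P(D|S5)·P(S5)
      = 0.1935·0.166 + 0.2017·0.243 + 0.2042·0.08 + 0.1549·0.467 + 0.2249·0.044
      = 0.032121 + 0.0490131 + 0.016336 + 0.0723383 + 0.0098956 = 0.179704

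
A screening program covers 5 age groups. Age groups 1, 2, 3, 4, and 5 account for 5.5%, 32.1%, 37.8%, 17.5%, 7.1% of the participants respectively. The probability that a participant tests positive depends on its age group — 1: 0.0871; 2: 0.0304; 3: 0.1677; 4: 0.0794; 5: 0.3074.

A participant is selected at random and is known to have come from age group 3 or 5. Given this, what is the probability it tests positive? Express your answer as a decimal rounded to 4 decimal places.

P(T|S) ≈ 0.1898

Let S = {3, 5}.
P(S) = 0.378 + 0.071 = 0.449.
P(T ∩ S) = 0.1677·0.378 + 0.3074·0.071 = 0.0633906 + 0.0218254 = 0.085216.
P(T | S) = 0.085216 / 0.449 = 0.189791…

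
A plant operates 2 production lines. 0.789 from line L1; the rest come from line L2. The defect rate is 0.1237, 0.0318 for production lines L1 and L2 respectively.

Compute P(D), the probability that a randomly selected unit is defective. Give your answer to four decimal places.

0.1043

P(L2) = 1 − (0.789) = 0.211.
P(D) = P(D|L1)·P(L1) + P(D|L2)·P(L2)
      = 0.1237·0.789 + 0.0318·0.211
      = 0.0975993 + 0.0067098 = 0.1043091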